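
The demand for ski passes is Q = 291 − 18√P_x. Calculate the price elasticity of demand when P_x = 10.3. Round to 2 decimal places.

At P_x = 10.3, Q = 233.2315.
dQ/dP_x = −18/(2√P_x) = −18/(2·3.2094).
Point elasticity E = (dQ/dP_x)·(P_x/Q) = -2.8043 × 10.3/233.2315 ≈ -0.12.
|E| < 1, so demand is inelastic at this price.

-0.12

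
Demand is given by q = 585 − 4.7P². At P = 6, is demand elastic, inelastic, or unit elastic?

inelastic

At P = 6, q = 415.8.
dq/dP = −2·4.7·P = −56.4.
Point elasticity E = (dq/dP)·(P/q) = -56.4 × 6/415.8 ≈ -0.814.
|E| ≈ 0.814 < 1, so demand is inelastic.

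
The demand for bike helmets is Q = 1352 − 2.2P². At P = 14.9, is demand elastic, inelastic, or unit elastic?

At P = 14.9, Q = 863.578.
dQ/dP = −2·2.2·P = −65.56.
Point elasticity E = (dQ/dP)·(P/Q) = -65.56 × 14.9/863.578 ≈ -1.131.
|E| ≈ 1.131 > 1, so demand is elastic.

elastic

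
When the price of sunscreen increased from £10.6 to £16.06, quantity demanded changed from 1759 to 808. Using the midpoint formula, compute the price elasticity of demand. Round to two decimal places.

-1.81

%Δq = (808 − 1759)/[(1759 + 808)/2] = -951/1283.5 ≈ -0.7409.
%ΔP = (16.06 − 10.6)/[(10.6 + 16.06)/2] = 5.46/13.33 ≈ 0.4096.
Arc elasticity E = %Δq/%ΔP ≈ -0.7409/0.4096 ≈ -1.81.
|E| > 1: demand is elastic over this range.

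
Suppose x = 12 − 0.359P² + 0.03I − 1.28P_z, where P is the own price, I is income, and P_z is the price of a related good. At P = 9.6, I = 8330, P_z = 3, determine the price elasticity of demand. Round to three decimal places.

Substituting, x = 12 − 0.359(9.6)² + 0.03(8330) − 1.28(3) = 12 − 33.0854 + 249.9 − 3.84 = 224.9746.
∂x/∂P = −2·0.359·P = -6.8928, so E_p = -6.8928·(9.6/224.9746) ≈ -0.294.
|E_p| < 1: demand is inelastic.

-0.294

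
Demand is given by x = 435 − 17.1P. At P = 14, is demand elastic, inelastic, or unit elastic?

elastic

At P = 14, x = 195.6.
dx/dP = −17.1.
Point elasticity E = (dx/dP)·(P/x) = -17.1 × 14/195.6 ≈ -1.224.
|E| ≈ 1.224 > 1, so demand is elastic.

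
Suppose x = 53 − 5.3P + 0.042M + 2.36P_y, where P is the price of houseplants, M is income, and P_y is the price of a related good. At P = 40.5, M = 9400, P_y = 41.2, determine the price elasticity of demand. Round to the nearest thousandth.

Substituting, x = 53 − 5.3(40.5) + 0.042(9400) + 2.36(41.2) = 53 − 214.65 + 394.8 + 97.232 = 330.382.
∂x/∂P = −5.3, so E_p = (−5.3)·(40.5/330.382) ≈ -0.650.
|E_p| < 1: demand is inelastic.

-0.650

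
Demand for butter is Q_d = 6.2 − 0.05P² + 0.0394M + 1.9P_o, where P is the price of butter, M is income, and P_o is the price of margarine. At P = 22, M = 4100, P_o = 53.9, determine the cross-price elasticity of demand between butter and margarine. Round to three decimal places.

Q_d = 6.2 − 0.05(22)² + 0.0394(4100) + 1.9(53.9) = 6.2 − 24.2 + 161.54 + 102.41 = 245.95.
∂Q_d/∂P_o = +1.9, so E_xy = 1.9·(53.9/245.95) ≈ 0.416.
E_xy > 0: the goods are substitutes.

0.416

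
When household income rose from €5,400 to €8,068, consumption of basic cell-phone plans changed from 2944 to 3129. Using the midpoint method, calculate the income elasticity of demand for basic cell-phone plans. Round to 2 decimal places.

%ΔQ = (3129 − 2944)/[(2944+3129)/2] = 185/3036.5 ≈ 0.0609.
%ΔY = (8,068 − 5,400)/[(5,400+8,068)/2] = 2668/6734 ≈ 0.3962.
E_I = %ΔQ/%ΔY ≈ 0.15.
E_I ∈ (0,1): normal good (necessity).

0.15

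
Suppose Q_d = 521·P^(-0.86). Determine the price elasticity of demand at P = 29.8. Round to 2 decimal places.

-0.86

For a Cobb–Douglas (constant-elasticity) form Q_d = A·P^α·…, the elasticity with respect to P equals the exponent α at every point.
Here the exponent on P is -0.86, so the price elasticity of demand is -0.86.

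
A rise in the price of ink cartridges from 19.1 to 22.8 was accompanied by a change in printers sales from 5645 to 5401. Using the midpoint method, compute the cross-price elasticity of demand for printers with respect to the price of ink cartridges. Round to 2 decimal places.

-0.25

%ΔQ_x = (5401 − 5645)/[(5645+5401)/2] = -244/5523 ≈ -0.0442.
%ΔP_y = (22.8 − 19.1)/[(19.1+22.8)/2] ≈ 0.1766.
E_xy = -0.0442/0.1766 ≈ -0.25.
E_xy < 0, so printers and ink cartridges are complements.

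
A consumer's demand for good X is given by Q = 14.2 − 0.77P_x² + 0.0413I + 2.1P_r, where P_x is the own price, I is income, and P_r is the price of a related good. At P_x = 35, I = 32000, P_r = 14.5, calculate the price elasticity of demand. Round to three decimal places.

Substituting, Q = 14.2 − 0.77(35)² + 0.0413(32000) + 2.1(14.5) = 14.2 − 943.25 + 1321.6 + 30.45 = 423.
∂Q/∂P_x = −2·0.77·P_x = -53.9, so E_p = -53.9·(35/423) ≈ -4.460.
|E_p| > 1: demand is elastic.

-4.460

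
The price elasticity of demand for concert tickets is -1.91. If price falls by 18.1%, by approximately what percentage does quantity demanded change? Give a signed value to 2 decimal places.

%ΔQ ≈ E × %ΔP = (-1.91) × (-18.1%) ≈ 34.57%.

34.57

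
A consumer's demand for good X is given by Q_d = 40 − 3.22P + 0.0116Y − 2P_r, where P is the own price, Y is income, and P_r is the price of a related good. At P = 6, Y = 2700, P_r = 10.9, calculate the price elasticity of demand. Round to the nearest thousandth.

Evaluating quantity at (P, Y, P_r) gives Q_d = 40 − 3.22(6) + 0.0116(2700) − 2(10.9) = 40 − 19.32 + 31.32 − 21.8 = 30.2.
∂Q_d/∂P = −3.22, so E_p = (−3.22)·(6/30.2) ≈ -0.640.
|E_p| < 1: demand is inelastic.

-0.640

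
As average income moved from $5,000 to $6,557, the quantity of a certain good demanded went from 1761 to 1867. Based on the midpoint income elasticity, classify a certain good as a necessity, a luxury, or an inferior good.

necessity

%ΔQ = (1867 − 1761)/[(1761+1867)/2] = 106/1814 ≈ 0.0584.
%ΔI = (6,557 − 5,000)/[(5,000+6,557)/2] = 1557/5778.5 ≈ 0.2694.
E_I = %ΔQ/%ΔI ≈ 0.217.
E_I ∈ (0,1): normal good (necessity).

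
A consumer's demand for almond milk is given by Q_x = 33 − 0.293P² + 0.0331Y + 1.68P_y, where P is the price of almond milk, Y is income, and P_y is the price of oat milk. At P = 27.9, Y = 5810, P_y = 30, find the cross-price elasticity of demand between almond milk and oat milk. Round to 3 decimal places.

Evaluating quantity at (P, Y, P_y) gives Q_x = 33 − 0.293(27.9)² + 0.0331(5810) + 1.68(30) = 33 − 228.0741 + 192.311 + 50.4 = 47.6369.
∂Q_x/∂P_y = +1.68, so E_xy = 1.68·(30/47.6369) ≈ 1.058.
E_xy > 0: the goods are substitutes.

1.058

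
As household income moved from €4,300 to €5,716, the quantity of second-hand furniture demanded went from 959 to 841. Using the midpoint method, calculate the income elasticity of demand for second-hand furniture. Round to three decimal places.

%ΔQ = (841 − 959)/[(959+841)/2] = -118/900 ≈ -0.1311.
%ΔI = (5,716 − 4,300)/[(4,300+5,716)/2] = 1416/5008 ≈ 0.2827.
E_I = %ΔQ/%ΔI ≈ -0.464.
E_I < 0: inferior good.

-0.464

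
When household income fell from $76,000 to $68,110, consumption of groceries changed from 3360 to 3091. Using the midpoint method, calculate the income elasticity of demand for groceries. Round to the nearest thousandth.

0.762

%ΔQ = (3091 − 3360)/[(3360+3091)/2] = -269/3225.5 ≈ -0.0834.
%ΔI = (68,110 − 76,000)/[(76,000+68,110)/2] = -7890/72055 ≈ -0.1095.
E_I = %ΔQ/%ΔI ≈ 0.762.
E_I ∈ (0,1): normal good (necessity).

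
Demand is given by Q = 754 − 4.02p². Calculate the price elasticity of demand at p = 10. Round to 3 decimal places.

-2.284

At p = 10, Q = 352.
dQ/dp = −2·4.02·p = −80.4.
Point elasticity E = (dQ/dp)·(p/Q) = -80.4 × 10/352 ≈ -2.284.
|E| > 1, so demand is elastic at this price.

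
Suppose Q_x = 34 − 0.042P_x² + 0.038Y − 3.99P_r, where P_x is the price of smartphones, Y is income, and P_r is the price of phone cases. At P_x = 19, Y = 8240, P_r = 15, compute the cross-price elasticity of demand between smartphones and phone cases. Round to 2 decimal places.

Q_x = 34 − 0.042(19)² + 0.038(8240) − 3.99(15) = 34 − 15.162 + 313.12 − 59.85 = 272.108.
∂Q_x/∂P_r = −3.99, so E_xy = -3.99·(15/272.108) ≈ -0.22.
E_xy < 0: the goods are complements.

-0.22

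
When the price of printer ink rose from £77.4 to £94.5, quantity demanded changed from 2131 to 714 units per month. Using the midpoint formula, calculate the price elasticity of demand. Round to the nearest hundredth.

%Δq = (714 − 2131)/[(2131 + 714)/2] = -1417/1422.5 ≈ -0.9961.
%ΔP = (94.5 − 77.4)/[(77.4 + 94.5)/2] = 17.1/85.95 ≈ 0.1990.
Arc elasticity E = %Δq/%ΔP ≈ -0.9961/0.1990 ≈ -5.01.
|E| > 1: demand is elastic over this range.

-5.01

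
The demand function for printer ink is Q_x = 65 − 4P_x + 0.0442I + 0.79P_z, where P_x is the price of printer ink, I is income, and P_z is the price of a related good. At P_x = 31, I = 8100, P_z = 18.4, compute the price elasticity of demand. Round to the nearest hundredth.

First evaluate Q_x: 65 − 4(31) + 0.0442(8100) + 0.79(18.4) = 65 − 124 + 358.02 + 14.536 = 313.556.
∂Q_x/∂P_x = −4, so E_p = (−4)·(31/313.556) ≈ -0.40.
|E_p| < 1: demand is inelastic.

-0.40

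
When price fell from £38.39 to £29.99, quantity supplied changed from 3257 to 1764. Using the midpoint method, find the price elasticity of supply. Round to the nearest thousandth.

2.421

%Δq = (1764 − 3257)/[(3257 + 1764)/2] = -1493/2510.5 ≈ -0.5947.
%Δp = (29.99 − 38.39)/[(38.39 + 29.99)/2] = -8.4/34.19 ≈ -0.2457.
Arc elasticity E = %Δq/%Δp ≈ -0.5947/-0.2457 ≈ 2.421.
|E| > 1: supply is elastic over this range.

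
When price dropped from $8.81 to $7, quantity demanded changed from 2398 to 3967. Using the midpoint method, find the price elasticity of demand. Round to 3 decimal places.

-2.153

%ΔQ = (3967 − 2398)/[(2398 + 3967)/2] = 1569/3182.5 ≈ 0.4930.
%Δp = (7 − 8.81)/[(8.81 + 7)/2] = -1.81/7.905 ≈ -0.2290.
Arc elasticity E = %ΔQ/%Δp ≈ 0.4930/-0.2290 ≈ -2.153.
|E| > 1: demand is elastic over this range.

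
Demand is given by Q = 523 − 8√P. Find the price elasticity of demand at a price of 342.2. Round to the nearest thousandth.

-0.197

At P = 342.2, Q = 375.0108.
dQ/dP = −8/(2√P) = −8/(2·18.4986).
Point elasticity E = (dQ/dP)·(P/Q) = -0.2162 × 342.2/375.0108 ≈ -0.197.
|E| < 1, so demand is inelastic at this price.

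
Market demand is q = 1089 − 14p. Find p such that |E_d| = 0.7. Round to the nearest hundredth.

32.03

Set −bp/(a − bp) = −0.7 ⇒ bp = 0.7(a − bp) ⇒ bp(1+0.7) = 0.7·a.
p = 0.7·1089/(14·1.7) ≈ 32.03.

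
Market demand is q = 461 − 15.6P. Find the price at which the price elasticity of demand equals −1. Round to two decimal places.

14.78

For linear demand q = a − bP, E = −bP/(a − bP). |E| = 1 ⇒ bP = a − bP ⇒ P = a/(2b).
P = 461/(2·15.6) ≈ 14.78.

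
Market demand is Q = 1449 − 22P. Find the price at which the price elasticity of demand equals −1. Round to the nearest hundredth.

For linear demand Q = a − bP, E = −bP/(a − bP). |E| = 1 ⇒ bP = a − bP ⇒ P = a/(2b).
P = 1449/(2·22) ≈ 32.93.

32.93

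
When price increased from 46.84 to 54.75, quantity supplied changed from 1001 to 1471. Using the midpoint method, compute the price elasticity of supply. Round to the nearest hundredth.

2.44

%Δq = (1471 − 1001)/[(1001 + 1471)/2] = 470/1236 ≈ 0.3803.
%Δp = (54.75 − 46.84)/[(46.84 + 54.75)/2] = 7.91/50.795 ≈ 0.1557.
Arc elasticity E = %Δq/%Δp ≈ 0.3803/0.1557 ≈ 2.44.
|E| > 1: supply is elastic over this range.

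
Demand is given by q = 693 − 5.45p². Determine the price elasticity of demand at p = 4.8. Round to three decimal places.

-0.443

At p = 4.8, q = 567.432.
dq/dp = −2·5.45·p = −52.32.
Point elasticity E = (dq/dp)·(p/q) = -52.32 × 4.8/567.432 ≈ -0.443.
|E| < 1, so demand is inelastic at this price.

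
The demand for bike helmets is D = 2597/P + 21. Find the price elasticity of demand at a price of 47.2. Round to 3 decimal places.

At P = 47.2, D = 76.0212.
dD/dP = −2597/P² = −1.1657.
Point elasticity E = (dD/dP)·(P/D) = -1.1657 × 47.2/76.0212 ≈ -0.724.
|E| < 1, so demand is inelastic at this price.

-0.724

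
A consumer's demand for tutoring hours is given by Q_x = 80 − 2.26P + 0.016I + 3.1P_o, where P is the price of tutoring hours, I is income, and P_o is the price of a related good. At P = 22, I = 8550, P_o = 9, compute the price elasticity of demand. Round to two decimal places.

-0.26

Q_x = 80 − 2.26(22) + 0.016(8550) + 3.1(9) = 80 − 49.72 + 136.8 + 27.9 = 194.98.
∂Q_x/∂P = −2.26, so E_p = (−2.26)·(22/194.98) ≈ -0.26.
|E_p| < 1: demand is inelastic.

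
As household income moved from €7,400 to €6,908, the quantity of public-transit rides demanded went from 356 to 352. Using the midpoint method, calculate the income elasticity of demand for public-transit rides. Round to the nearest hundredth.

0.16

%ΔQ = (352 − 356)/[(356+352)/2] = -4/354 ≈ -0.0113.
%ΔY = (6,908 − 7,400)/[(7,400+6,908)/2] = -492/7154 ≈ -0.0688.
E_I = %ΔQ/%ΔY ≈ 0.16.
E_I ∈ (0,1): normal good (necessity).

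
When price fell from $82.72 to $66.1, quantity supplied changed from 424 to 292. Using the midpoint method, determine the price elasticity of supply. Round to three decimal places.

%ΔQ = (292 − 424)/[(424 + 292)/2] = -132/358 ≈ -0.3687.
%ΔP = (66.1 − 82.72)/[(82.72 + 66.1)/2] = -16.62/74.41 ≈ -0.2234.
Arc elasticity E = %ΔQ/%ΔP ≈ -0.3687/-0.2234 ≈ 1.651.
|E| > 1: supply is elastic over this range.

1.651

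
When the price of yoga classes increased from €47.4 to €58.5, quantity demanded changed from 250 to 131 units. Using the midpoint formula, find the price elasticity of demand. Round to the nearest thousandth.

%Δq = (131 − 250)/[(250 + 131)/2] = -119/190.5 ≈ -0.6247.
%Δp = (58.5 − 47.4)/[(47.4 + 58.5)/2] = 11.1/52.95 ≈ 0.2096.
Arc elasticity E = %Δq/%Δp ≈ -0.6247/0.2096 ≈ -2.980.
|E| > 1: demand is elastic over this range.

-2.980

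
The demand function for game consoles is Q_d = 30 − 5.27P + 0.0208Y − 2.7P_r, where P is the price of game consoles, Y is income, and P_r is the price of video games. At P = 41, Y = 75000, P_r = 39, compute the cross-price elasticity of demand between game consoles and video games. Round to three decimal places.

Q_d = 30 − 5.27(41) + 0.0208(75000) − 2.7(39) = 30 − 216.07 + 1560 − 105.3 = 1268.63.
∂Q_d/∂P_r = −2.7, so E_xy = -2.7·(39/1268.63) ≈ -0.083.
E_xy < 0: the goods are complements.

-0.083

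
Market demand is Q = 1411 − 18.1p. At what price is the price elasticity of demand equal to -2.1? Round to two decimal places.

52.81

Set −bp/(a − bp) = −2.1 ⇒ bp = 2.1(a − bp) ⇒ bp(1+2.1) = 2.1·a.
p = 2.1·1411/(18.1·3.1) ≈ 52.81.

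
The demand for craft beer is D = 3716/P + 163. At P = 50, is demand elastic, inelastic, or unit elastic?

inelastic

At P = 50, D = 237.32.
dD/dP = −3716/P² = −1.4864.
Point elasticity E = (dD/dP)·(P/D) = -1.4864 × 50/237.32 ≈ -0.313.
|E| ≈ 0.313 < 1, so demand is inelastic.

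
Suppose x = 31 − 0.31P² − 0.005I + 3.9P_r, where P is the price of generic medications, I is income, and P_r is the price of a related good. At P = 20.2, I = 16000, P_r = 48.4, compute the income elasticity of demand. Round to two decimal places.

-6.03

At the given point, x = 31 − 0.31(20.2)² − 0.005(16000) + 3.9(48.4) = 31 − 126.4924 − 80 + 188.76 = 13.2676.
∂x/∂I = −0.005, so E_I = -0.005·(16000/13.2676) ≈ -6.03.
E_I < 0: inferior good.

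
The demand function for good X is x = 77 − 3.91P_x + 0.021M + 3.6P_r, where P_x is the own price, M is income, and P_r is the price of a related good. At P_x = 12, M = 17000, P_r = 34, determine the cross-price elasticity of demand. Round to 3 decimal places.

First evaluate x: 77 − 3.91(12) + 0.021(17000) + 3.6(34) = 77 − 46.92 + 357 + 122.4 = 509.48.
∂x/∂P_r = +3.6, so E_xy = 3.6·(34/509.48) ≈ 0.240.
E_xy > 0: the goods are substitutes.

0.240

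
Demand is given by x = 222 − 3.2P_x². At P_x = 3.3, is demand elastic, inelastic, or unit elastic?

At P_x = 3.3, x = 187.152.
dx/dP_x = −2·3.2·P_x = −21.12.
Point elasticity E = (dx/dP_x)·(P_x/x) = -21.12 × 3.3/187.152 ≈ -0.372.
|E| ≈ 0.372 < 1, so demand is inelastic.

inelastic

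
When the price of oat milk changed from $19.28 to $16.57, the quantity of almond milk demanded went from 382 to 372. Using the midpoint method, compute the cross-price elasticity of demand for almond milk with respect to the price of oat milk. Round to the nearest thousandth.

%ΔQ_x = (372 − 382)/[(382+372)/2] = -10/377 ≈ -0.0265.
%ΔP_y = (16.57 − 19.28)/[(19.28+16.57)/2] ≈ -0.1512.
E_xy = -0.0265/-0.1512 ≈ 0.175.
E_xy > 0, so almond milk and oat milk are substitutes.

0.175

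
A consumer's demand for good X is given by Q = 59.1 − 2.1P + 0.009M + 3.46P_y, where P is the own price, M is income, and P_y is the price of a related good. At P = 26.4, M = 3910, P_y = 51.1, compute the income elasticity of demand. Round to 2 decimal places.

0.16

First evaluate Q: 59.1 − 2.1(26.4) + 0.009(3910) + 3.46(51.1) = 59.1 − 55.44 + 35.19 + 176.806 = 215.656.
∂Q/∂M = +0.009, so E_I = 0.009·(3910/215.656) ≈ 0.16.
E_I ∈ (0,1): normal good (necessity).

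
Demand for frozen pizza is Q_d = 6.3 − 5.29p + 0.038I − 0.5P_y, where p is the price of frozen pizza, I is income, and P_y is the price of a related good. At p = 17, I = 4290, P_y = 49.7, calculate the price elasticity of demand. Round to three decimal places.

-1.649

Evaluating quantity at (p, I, P_y) gives Q_d = 6.3 − 5.29(17) + 0.038(4290) − 0.5(49.7) = 6.3 − 89.93 + 163.02 − 24.85 = 54.54.
∂Q_d/∂p = −5.29, so E_p = (−5.29)·(17/54.54) ≈ -1.649.
|E_p| > 1: demand is elastic.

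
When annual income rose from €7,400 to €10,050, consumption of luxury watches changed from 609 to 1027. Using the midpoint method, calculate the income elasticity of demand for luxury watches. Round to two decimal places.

1.68

%ΔQ = (1027 − 609)/[(609+1027)/2] = 418/818 ≈ 0.5110.
%ΔM = (10,050 − 7,400)/[(7,400+10,050)/2] = 2650/8725 ≈ 0.3037.
E_I = %ΔQ/%ΔM ≈ 1.68.
E_I > 1: normal good (luxury).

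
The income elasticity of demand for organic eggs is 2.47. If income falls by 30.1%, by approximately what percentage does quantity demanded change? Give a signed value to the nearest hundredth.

-74.35

%ΔQ ≈ E × %ΔI = (2.47) × (-30.1%) ≈ -74.35%.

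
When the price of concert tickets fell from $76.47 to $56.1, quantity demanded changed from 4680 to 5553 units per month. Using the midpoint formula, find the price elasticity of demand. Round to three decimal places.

%Δq = (5553 − 4680)/[(4680 + 5553)/2] = 873/5116.5 ≈ 0.1706.
%ΔP = (56.1 − 76.47)/[(76.47 + 56.1)/2] = -20.37/66.285 ≈ -0.3073.
Arc elasticity E = %Δq/%ΔP ≈ 0.1706/-0.3073 ≈ -0.555.
|E| < 1: demand is inelastic over this range.

-0.555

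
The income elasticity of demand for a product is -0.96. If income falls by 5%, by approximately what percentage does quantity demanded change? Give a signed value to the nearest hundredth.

4.80

%ΔQ ≈ E × %ΔI = (-0.96) × (-5%) = 4.80%.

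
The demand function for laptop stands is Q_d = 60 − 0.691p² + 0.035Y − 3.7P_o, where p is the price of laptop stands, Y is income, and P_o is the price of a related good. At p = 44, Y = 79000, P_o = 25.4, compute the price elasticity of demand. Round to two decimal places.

Substituting, Q_d = 60 − 0.691(44)² + 0.035(79000) − 3.7(25.4) = 60 − 1337.776 + 2765 − 93.98 = 1393.244.
∂Q_d/∂p = −2·0.691·p = -60.808, so E_p = -60.808·(44/1393.244) ≈ -1.92.
|E_p| > 1: demand is elastic.

-1.92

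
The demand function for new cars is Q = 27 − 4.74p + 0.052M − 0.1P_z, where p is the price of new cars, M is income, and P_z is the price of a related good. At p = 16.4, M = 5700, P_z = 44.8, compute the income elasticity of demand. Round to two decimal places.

1.23

At the given point, Q = 27 − 4.74(16.4) + 0.052(5700) − 0.1(44.8) = 27 − 77.736 + 296.4 − 4.48 = 241.184.
∂Q/∂M = +0.052, so E_I = 0.052·(5700/241.184) ≈ 1.23.
E_I > 1: normal good (luxury).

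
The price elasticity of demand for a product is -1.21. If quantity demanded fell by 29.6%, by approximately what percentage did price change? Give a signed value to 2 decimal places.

24.46

%ΔQ ≈ E × %ΔP ⇒ %ΔP = %ΔQ / E = (-29.6%)/(-1.21) ≈ 24.46%.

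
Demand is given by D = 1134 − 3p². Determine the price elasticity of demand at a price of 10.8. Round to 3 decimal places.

-0.893

At p = 10.8, D = 784.08.
dD/dp = −2·3·p = −64.8.
Point elasticity E = (dD/dp)·(p/D) = -64.8 × 10.8/784.08 ≈ -0.893.
|E| < 1, so demand is inelastic at this price.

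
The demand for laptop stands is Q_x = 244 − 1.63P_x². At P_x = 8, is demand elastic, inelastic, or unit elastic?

elastic

At P_x = 8, Q_x = 139.68.
dQ_x/dP_x = −2·1.63·P_x = −26.08.
Point elasticity E = (dQ_x/dP_x)·(P_x/Q_x) = -26.08 × 8/139.68 ≈ -1.494.
|E| ≈ 1.494 > 1, so demand is elastic.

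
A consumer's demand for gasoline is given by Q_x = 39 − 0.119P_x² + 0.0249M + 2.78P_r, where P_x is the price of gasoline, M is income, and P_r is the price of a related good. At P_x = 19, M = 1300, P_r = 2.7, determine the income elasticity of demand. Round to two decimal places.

Substituting, Q_x = 39 − 0.119(19)² + 0.0249(1300) + 2.78(2.7) = 39 − 42.959 + 32.37 + 7.506 = 35.917.
∂Q_x/∂M = +0.0249, so E_I = 0.0249·(1300/35.917) ≈ 0.90.
E_I ∈ (0,1): normal good (necessity).

0.90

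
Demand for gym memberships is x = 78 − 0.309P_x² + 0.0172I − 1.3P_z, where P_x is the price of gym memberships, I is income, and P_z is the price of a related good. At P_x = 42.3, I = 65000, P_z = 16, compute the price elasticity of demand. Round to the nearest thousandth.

Substituting, x = 78 − 0.309(42.3)² + 0.0172(65000) − 1.3(16) = 78 − 552.8906 + 1118 − 20.8 = 622.3094.
∂x/∂P_x = −2·0.309·P_x = -26.1414, so E_p = -26.1414·(42.3/622.3094) ≈ -1.777.
|E_p| > 1: demand is elastic.

-1.777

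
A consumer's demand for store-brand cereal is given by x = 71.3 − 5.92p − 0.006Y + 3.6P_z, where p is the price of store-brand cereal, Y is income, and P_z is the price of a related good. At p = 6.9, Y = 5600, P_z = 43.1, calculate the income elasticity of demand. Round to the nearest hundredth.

Evaluating quantity at (p, Y, P_z) gives x = 71.3 − 5.92(6.9) − 0.006(5600) + 3.6(43.1) = 71.3 − 40.848 − 33.6 + 155.16 = 152.012.
∂x/∂Y = −0.006, so E_I = -0.006·(5600/152.012) ≈ -0.22.
E_I < 0: inferior good.

-0.22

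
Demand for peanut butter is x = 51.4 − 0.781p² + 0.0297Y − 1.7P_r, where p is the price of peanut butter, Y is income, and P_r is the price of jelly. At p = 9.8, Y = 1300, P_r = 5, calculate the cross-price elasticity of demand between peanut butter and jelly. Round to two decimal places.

Substituting, x = 51.4 − 0.781(9.8)² + 0.0297(1300) − 1.7(5) = 51.4 − 75.0072 + 38.61 − 8.5 = 6.5028.
∂x/∂P_r = −1.7, so E_xy = -1.7·(5/6.5028) ≈ -1.31.
E_xy < 0: the goods are complements.

-1.31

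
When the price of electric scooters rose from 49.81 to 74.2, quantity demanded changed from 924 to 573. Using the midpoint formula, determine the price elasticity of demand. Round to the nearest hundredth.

%Δq = (573 − 924)/[(924 + 573)/2] = -351/748.5 ≈ -0.4689.
%Δp = (74.2 − 49.81)/[(49.81 + 74.2)/2] = 24.39/62.005 ≈ 0.3934.
Arc elasticity E = %Δq/%Δp ≈ -0.4689/0.3934 ≈ -1.19.
|E| > 1: demand is elastic over this range.

-1.19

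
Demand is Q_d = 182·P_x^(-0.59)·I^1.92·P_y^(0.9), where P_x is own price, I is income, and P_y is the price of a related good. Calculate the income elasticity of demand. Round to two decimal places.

1.92

For a Cobb–Douglas (constant-elasticity) form Q_d = A·I^α·…, the elasticity with respect to I equals the exponent α at every point.
Here the exponent on I is 1.92, so the income elasticity of demand is 1.92.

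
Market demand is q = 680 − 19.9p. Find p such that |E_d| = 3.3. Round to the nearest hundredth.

26.22

Set −bp/(a − bp) = −3.3 ⇒ bp = 3.3(a − bp) ⇒ bp(1+3.3) = 3.3·a.
p = 3.3·680/(19.9·4.3) ≈ 26.22.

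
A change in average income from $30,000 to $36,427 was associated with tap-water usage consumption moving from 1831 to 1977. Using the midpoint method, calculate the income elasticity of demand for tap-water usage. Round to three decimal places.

0.396

%ΔQ = (1977 − 1831)/[(1831+1977)/2] = 146/1904 ≈ 0.0767.
%ΔI = (36,427 − 30,000)/[(30,000+36,427)/2] = 6427/33213.5 ≈ 0.1935.
E_I = %ΔQ/%ΔI ≈ 0.396.
E_I ∈ (0,1): normal good (necessity).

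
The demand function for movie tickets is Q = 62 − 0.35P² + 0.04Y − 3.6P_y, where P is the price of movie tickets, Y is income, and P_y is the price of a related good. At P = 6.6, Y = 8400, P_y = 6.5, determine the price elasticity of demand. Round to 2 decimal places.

-0.08

Evaluating quantity at (P, Y, P_y) gives Q = 62 − 0.35(6.6)² + 0.04(8400) − 3.6(6.5) = 62 − 15.246 + 336 − 23.4 = 359.354.
∂Q/∂P = −2·0.35·P = -4.62, so E_p = -4.62·(6.6/359.354) ≈ -0.08.
|E_p| < 1: demand is inelastic.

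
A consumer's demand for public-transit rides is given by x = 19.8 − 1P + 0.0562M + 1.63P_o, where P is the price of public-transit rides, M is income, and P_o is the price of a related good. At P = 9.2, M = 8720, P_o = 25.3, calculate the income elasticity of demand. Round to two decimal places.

0.90

At the given point, x = 19.8 − 1(9.2) + 0.0562(8720) + 1.63(25.3) = 19.8 − 9.2 + 490.064 + 41.239 = 541.903.
∂x/∂M = +0.0562, so E_I = 0.0562·(8720/541.903) ≈ 0.90.
E_I ∈ (0,1): normal good (necessity).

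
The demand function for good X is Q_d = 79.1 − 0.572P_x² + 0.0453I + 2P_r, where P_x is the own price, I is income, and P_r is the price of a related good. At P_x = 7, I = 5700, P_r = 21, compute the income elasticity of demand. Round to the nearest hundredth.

0.74

Substituting, Q_d = 79.1 − 0.572(7)² + 0.0453(5700) + 2(21) = 79.1 − 28.028 + 258.21 + 42 = 351.282.
∂Q_d/∂I = +0.0453, so E_I = 0.0453·(5700/351.282) ≈ 0.74.
E_I ∈ (0,1): normal good (necessity).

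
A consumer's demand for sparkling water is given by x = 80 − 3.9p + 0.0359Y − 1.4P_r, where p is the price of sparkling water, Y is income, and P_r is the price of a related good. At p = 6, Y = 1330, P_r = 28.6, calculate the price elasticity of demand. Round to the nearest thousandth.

Evaluating quantity at (p, Y, P_r) gives x = 80 − 3.9(6) + 0.0359(1330) − 1.4(28.6) = 80 − 23.4 + 47.747 − 40.04 = 64.307.
∂x/∂p = −3.9, so E_p = (−3.9)·(6/64.307) ≈ -0.364.
|E_p| < 1: demand is inelastic.

-0.364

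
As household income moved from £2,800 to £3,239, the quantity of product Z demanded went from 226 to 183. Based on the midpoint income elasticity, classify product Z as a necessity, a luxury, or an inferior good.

%ΔQ = (183 − 226)/[(226+183)/2] = -43/204.5 ≈ -0.2103.
%ΔI = (3,239 − 2,800)/[(2,800+3,239)/2] = 439/3019.5 ≈ 0.1454.
E_I = %ΔQ/%ΔI ≈ -1.446.
E_I < 0: inferior good.

inferior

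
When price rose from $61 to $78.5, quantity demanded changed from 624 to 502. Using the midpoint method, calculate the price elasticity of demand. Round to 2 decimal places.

-0.86

%Δq = (502 − 624)/[(624 + 502)/2] = -122/563 ≈ -0.2167.
%Δp = (78.5 − 61)/[(61 + 78.5)/2] = 17.5/69.75 ≈ 0.2509.
Arc elasticity E = %Δq/%Δp ≈ -0.2167/0.2509 ≈ -0.86.
|E| < 1: demand is inelastic over this range.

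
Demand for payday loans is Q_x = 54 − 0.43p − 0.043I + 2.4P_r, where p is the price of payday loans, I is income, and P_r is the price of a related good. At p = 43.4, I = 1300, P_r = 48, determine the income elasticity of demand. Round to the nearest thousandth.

-0.591

Evaluating quantity at (p, I, P_r) gives Q_x = 54 − 0.43(43.4) − 0.043(1300) + 2.4(48) = 54 − 18.662 − 55.9 + 115.2 = 94.638.
∂Q_x/∂I = −0.043, so E_I = -0.043·(1300/94.638) ≈ -0.591.
E_I < 0: inferior good.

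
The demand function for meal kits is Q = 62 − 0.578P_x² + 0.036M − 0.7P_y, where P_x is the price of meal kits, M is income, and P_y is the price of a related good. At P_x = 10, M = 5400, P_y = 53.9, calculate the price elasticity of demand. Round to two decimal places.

First evaluate Q: 62 − 0.578(10)² + 0.036(5400) − 0.7(53.9) = 62 − 57.8 + 194.4 − 37.73 = 160.87.
∂Q/∂P_x = −2·0.578·P_x = -11.56, so E_p = -11.56·(10/160.87) ≈ -0.72.
|E_p| < 1: demand is inelastic.

-0.72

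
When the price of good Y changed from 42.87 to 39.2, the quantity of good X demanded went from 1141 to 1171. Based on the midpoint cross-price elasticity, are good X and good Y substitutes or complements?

%ΔQ_x = (1171 − 1141)/[(1141+1171)/2] = 30/1156 ≈ 0.0260.
%ΔP_y = (39.2 − 42.87)/[(42.87+39.2)/2] ≈ -0.0894.
E_xy = 0.0260/-0.0894 ≈ -0.290.
E_xy < 0, so the goods are complements.

complements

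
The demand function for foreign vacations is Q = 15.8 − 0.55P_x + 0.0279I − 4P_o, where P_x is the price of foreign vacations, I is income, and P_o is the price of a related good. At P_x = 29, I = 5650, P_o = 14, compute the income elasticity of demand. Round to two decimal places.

1.55

Q = 15.8 − 0.55(29) + 0.0279(5650) − 4(14) = 15.8 − 15.95 + 157.635 − 56 = 101.485.
∂Q/∂I = +0.0279, so E_I = 0.0279·(5650/101.485) ≈ 1.55.
E_I > 1: normal good (luxury).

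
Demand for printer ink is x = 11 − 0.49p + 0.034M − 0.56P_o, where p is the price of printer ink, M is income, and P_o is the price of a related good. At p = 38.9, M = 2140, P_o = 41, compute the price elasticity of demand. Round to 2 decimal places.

-0.46

Evaluating quantity at (p, M, P_o) gives x = 11 − 0.49(38.9) + 0.034(2140) − 0.56(41) = 11 − 19.061 + 72.76 − 22.96 = 41.739.
∂x/∂p = −0.49, so E_p = (−0.49)·(38.9/41.739) ≈ -0.46.
|E_p| < 1: demand is inelastic.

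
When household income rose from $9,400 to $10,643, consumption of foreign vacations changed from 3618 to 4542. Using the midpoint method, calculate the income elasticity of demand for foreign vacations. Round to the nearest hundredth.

1.83

%ΔQ = (4542 − 3618)/[(3618+4542)/2] = 924/4080 ≈ 0.2265.
%ΔI = (10,643 − 9,400)/[(9,400+10,643)/2] = 1243/10021.5 ≈ 0.1240.
E_I = %ΔQ/%ΔI ≈ 1.83.
E_I > 1: normal good (luxury).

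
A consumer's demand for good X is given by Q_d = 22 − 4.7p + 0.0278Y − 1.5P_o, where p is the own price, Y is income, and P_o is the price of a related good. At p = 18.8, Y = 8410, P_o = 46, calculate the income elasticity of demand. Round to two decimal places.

2.38

Substituting, Q_d = 22 − 4.7(18.8) + 0.0278(8410) − 1.5(46) = 22 − 88.36 + 233.798 − 69 = 98.438.
∂Q_d/∂Y = +0.0278, so E_I = 0.0278·(8410/98.438) ≈ 2.38.
E_I > 1: normal good (luxury).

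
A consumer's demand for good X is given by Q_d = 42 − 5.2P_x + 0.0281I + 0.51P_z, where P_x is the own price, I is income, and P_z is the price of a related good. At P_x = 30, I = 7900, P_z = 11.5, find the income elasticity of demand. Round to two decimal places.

At the given point, Q_d = 42 − 5.2(30) + 0.0281(7900) + 0.51(11.5) = 42 − 156 + 221.99 + 5.865 = 113.855.
∂Q_d/∂I = +0.0281, so E_I = 0.0281·(7900/113.855) ≈ 1.95.
E_I > 1: normal good (luxury).

1.95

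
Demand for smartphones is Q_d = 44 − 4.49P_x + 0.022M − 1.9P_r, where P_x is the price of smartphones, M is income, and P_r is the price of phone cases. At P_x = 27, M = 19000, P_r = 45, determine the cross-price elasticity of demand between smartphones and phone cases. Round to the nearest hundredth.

-0.33

Evaluating quantity at (P_x, M, P_r) gives Q_d = 44 − 4.49(27) + 0.022(19000) − 1.9(45) = 44 − 121.23 + 418 − 85.5 = 255.27.
∂Q_d/∂P_r = −1.9, so E_xy = -1.9·(45/255.27) ≈ -0.33.
E_xy < 0: the goods are complements.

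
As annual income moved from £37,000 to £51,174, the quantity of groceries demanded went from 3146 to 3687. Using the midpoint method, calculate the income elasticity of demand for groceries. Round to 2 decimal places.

0.49

%ΔQ = (3687 − 3146)/[(3146+3687)/2] = 541/3416.5 ≈ 0.1583.
%ΔI = (51,174 − 37,000)/[(37,000+51,174)/2] = 14174/44087 ≈ 0.3215.
E_I = %ΔQ/%ΔI ≈ 0.49.
E_I ∈ (0,1): normal good (necessity).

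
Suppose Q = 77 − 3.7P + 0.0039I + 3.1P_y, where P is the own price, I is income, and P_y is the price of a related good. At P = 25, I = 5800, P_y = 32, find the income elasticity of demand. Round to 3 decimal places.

Substituting, Q = 77 − 3.7(25) + 0.0039(5800) + 3.1(32) = 77 − 92.5 + 22.62 + 99.2 = 106.32.
∂Q/∂I = +0.0039, so E_I = 0.0039·(5800/106.32) ≈ 0.213.
E_I ∈ (0,1): normal good (necessity).

0.213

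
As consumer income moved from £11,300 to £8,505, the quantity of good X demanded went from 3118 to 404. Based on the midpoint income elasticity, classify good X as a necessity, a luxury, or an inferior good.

%ΔQ = (404 − 3118)/[(3118+404)/2] = -2714/1761 ≈ -1.5412.
%ΔI = (8,505 − 11,300)/[(11,300+8,505)/2] = -2795/9902.5 ≈ -0.2823.
E_I = %ΔQ/%ΔI ≈ 5.460.
E_I > 1: normal good (luxury).

luxury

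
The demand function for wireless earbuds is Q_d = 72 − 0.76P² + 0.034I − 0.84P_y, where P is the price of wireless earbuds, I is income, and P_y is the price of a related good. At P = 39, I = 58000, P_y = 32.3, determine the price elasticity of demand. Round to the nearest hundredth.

-2.69

Substituting, Q_d = 72 − 0.76(39)² + 0.034(58000) − 0.84(32.3) = 72 − 1155.96 + 1972 − 27.132 = 860.908.
∂Q_d/∂P = −2·0.76·P = -59.28, so E_p = -59.28·(39/860.908) ≈ -2.69.
|E_p| > 1: demand is elastic.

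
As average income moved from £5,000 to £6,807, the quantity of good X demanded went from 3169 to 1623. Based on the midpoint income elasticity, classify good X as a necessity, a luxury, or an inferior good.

inferior

%ΔQ = (1623 − 3169)/[(3169+1623)/2] = -1546/2396 ≈ -0.6452.
%ΔM = (6,807 − 5,000)/[(5,000+6,807)/2] = 1807/5903.5 ≈ 0.3061.
E_I = %ΔQ/%ΔM ≈ -2.108.
E_I < 0: inferior good.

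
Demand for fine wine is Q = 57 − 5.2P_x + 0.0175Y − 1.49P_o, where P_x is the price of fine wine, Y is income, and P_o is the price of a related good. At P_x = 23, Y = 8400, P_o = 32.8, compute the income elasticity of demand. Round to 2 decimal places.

At the given point, Q = 57 − 5.2(23) + 0.0175(8400) − 1.49(32.8) = 57 − 119.6 + 147 − 48.872 = 35.528.
∂Q/∂Y = +0.0175, so E_I = 0.0175·(8400/35.528) ≈ 4.14.
E_I > 1: normal good (luxury).

4.14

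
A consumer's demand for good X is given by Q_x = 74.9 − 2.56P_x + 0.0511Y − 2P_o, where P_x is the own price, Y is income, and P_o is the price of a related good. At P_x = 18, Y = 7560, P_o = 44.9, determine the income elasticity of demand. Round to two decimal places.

Substituting, Q_x = 74.9 − 2.56(18) + 0.0511(7560) − 2(44.9) = 74.9 − 46.08 + 386.316 − 89.8 = 325.336.
∂Q_x/∂Y = +0.0511, so E_I = 0.0511·(7560/325.336) ≈ 1.19.
E_I > 1: normal good (luxury).

1.19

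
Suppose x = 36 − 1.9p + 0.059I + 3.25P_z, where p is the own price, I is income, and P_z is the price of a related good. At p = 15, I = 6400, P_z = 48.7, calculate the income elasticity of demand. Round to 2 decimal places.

0.69

x = 36 − 1.9(15) + 0.059(6400) + 3.25(48.7) = 36 − 28.5 + 377.6 + 158.275 = 543.375.
∂x/∂I = +0.059, so E_I = 0.059·(6400/543.375) ≈ 0.69.
E_I ∈ (0,1): normal good (necessity).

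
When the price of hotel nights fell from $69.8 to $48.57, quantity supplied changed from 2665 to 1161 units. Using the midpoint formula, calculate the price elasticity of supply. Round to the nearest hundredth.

2.19

%Δq = (1161 − 2665)/[(2665 + 1161)/2] = -1504/1913 ≈ -0.7862.
%ΔP = (48.57 − 69.8)/[(69.8 + 48.57)/2] = -21.23/59.185 ≈ -0.3587.
Arc elasticity E = %Δq/%ΔP ≈ -0.7862/-0.3587 ≈ 2.19.
|E| > 1: supply is elastic over this range.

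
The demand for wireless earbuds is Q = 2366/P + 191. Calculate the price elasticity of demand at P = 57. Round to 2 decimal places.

At P = 57, Q = 232.5088.
dQ/dP = −2366/P² = −0.7282.
Point elasticity E = (dQ/dP)·(P/Q) = -0.7282 × 57/232.5088 ≈ -0.18.
|E| < 1, so demand is inelastic at this price.

-0.18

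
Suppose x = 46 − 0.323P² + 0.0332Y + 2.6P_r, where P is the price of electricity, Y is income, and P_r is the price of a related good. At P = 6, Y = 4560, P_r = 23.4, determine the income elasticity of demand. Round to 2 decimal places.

x = 46 − 0.323(6)² + 0.0332(4560) + 2.6(23.4) = 46 − 11.628 + 151.392 + 60.84 = 246.604.
∂x/∂Y = +0.0332, so E_I = 0.0332·(4560/246.604) ≈ 0.61.
E_I ∈ (0,1): normal good (necessity).

0.61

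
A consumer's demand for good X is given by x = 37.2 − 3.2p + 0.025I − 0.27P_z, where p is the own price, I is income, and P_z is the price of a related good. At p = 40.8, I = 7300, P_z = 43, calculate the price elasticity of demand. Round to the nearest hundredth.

-1.68

Substituting, x = 37.2 − 3.2(40.8) + 0.025(7300) − 0.27(43) = 37.2 − 130.56 + 182.5 − 11.61 = 77.53.
∂x/∂p = −3.2, so E_p = (−3.2)·(40.8/77.53) ≈ -1.68.
|E_p| > 1: demand is elastic.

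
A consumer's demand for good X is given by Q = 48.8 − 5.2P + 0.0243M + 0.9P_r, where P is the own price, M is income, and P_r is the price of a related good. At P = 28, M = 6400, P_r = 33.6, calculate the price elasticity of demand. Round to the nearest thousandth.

First evaluate Q: 48.8 − 5.2(28) + 0.0243(6400) + 0.9(33.6) = 48.8 − 145.6 + 155.52 + 30.24 = 88.96.
∂Q/∂P = −5.2, so E_p = (−5.2)·(28/88.96) ≈ -1.637.
|E_p| > 1: demand is elastic.

-1.637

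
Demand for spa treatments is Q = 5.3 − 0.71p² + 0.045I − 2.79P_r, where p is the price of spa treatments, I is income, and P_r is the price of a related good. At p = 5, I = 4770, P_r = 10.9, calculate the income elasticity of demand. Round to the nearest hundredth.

Q = 5.3 − 0.71(5)² + 0.045(4770) − 2.79(10.9) = 5.3 − 17.75 + 214.65 − 30.411 = 171.789.
∂Q/∂I = +0.045, so E_I = 0.045·(4770/171.789) ≈ 1.25.
E_I > 1: normal good (luxury).

1.25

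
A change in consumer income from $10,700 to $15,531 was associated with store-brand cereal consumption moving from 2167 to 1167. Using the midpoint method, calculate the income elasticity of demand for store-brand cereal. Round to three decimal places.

%ΔQ = (1167 − 2167)/[(2167+1167)/2] = -1000/1667 ≈ -0.5999.
%ΔY = (15,531 − 10,700)/[(10,700+15,531)/2] = 4831/13115.5 ≈ 0.3683.
E_I = %ΔQ/%ΔY ≈ -1.629.
E_I < 0: inferior good.

-1.629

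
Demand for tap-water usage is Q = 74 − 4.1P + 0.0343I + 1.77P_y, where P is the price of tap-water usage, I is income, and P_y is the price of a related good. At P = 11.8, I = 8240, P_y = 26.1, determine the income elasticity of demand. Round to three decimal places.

0.797

Evaluating quantity at (P, I, P_y) gives Q = 74 − 4.1(11.8) + 0.0343(8240) + 1.77(26.1) = 74 − 48.38 + 282.632 + 46.197 = 354.449.
∂Q/∂I = +0.0343, so E_I = 0.0343·(8240/354.449) ≈ 0.797.
E_I ∈ (0,1): normal good (necessity).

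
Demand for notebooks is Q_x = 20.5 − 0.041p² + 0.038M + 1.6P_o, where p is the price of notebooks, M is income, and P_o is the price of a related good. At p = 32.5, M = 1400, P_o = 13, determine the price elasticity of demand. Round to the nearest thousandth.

Evaluating quantity at (p, M, P_o) gives Q_x = 20.5 − 0.041(32.5)² + 0.038(1400) + 1.6(13) = 20.5 − 43.3063 + 53.2 + 20.8 = 51.1938.
∂Q_x/∂p = −2·0.041·p = -2.665, so E_p = -2.665·(32.5/51.1938) ≈ -1.692.
|E_p| > 1: demand is elastic.

-1.692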